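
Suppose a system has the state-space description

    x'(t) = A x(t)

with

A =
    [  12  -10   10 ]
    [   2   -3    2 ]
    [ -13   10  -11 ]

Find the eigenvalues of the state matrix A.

-3, -1, 2

det(sI - A) = s^3 - (tr A)s^2 + (M11 + M22 + M33)s - det A, where Mii is the 2×2 principal minor of A obtained by deleting row i and column i.
tr A = 12 + (-3) + (-11) = -2; M11 = (-3)·(-11) - 2·10 = 33 - 20 = 13; M22 = 12·(-11) - 10·(-13) = -132 - (-130) = -2; M33 = 12·(-3) - (-10)·2 = -36 - (-20) = -16; sum of minors = -5.
det A = 12·((-3)·(-11) - 2·10) - (-10)·(2·(-11) - 2·(-13)) + 10·(2·10 - (-3)·(-13)) = 12·13 - (-10)·4 + 10·(-19) = 6.
So p(s) = det(sI - A) = s^3 + 2s^2 - 5s - 6.
Rational-root test: any integer root divides -6. Testing small divisors, s = -1 works: p(-1) = -1 + 2 + 5 + (-6) = 0, so (s + 1) is a factor.
Dividing, p(s) = (s + 1)(s^2 + s - 6).
Factor s^2 + s - 6: two numbers with sum -1 and product -6 are 2 and -3, so s^2 + s - 6 = (s - 2)(s + 3).
Hence p(s) = (s - 2) (s + 1) (s + 3), with roots -3, -1, 2.
At least one eigenvalue has non-negative real part, so the system is not asymptotically stable.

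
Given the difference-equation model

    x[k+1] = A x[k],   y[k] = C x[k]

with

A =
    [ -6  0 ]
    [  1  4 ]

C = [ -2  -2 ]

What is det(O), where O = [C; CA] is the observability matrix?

36

CA = [[10, -8]]
Observability matrix O = [C; CA] = [[-2, -2], [10, -8]]
det(O) = (-2)·(-8) - (-2)·10 = 16 - (-20) = 36
Since det(O) ≠ 0, rank(O) = 2 and the system is completely observable.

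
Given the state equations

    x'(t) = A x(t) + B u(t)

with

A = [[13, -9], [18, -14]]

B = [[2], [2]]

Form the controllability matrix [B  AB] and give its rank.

AB = [[8], [8]]
Controllability matrix C = [B  AB] = [[2, 8], [2, 8]]
Every column of C is a scalar multiple of column 1 = [2, 2] (multipliers 1, 4), so the columns span a one-dimensional space.
C ≠ 0, hence rank(C) = 1.
rank(C) = 1 < n = 2, so the pair (A, B) is not completely controllable.

1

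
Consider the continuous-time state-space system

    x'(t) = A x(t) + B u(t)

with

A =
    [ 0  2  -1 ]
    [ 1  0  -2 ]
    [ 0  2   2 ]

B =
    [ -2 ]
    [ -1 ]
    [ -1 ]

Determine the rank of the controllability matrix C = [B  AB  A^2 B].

3

AB = [[-1], [0], [-4]]
A^2B = [[4], [7], [-8]]
Controllability matrix C = [B  AB  A^2B] = [[-2, -1, 4], [-1, 0, 7], [-1, -4, -8]]
det(C) = (-2)·(0·(-8) - 7·(-4)) - (-1)·((-1)·(-8) - 7·(-1)) + 4·((-1)·(-4) - 0·(-1)) = (-2)·28 - (-1)·15 + 4·4 = -25 ≠ 0, so rank(C) = 3.
rank(C) = 3 = n, so the pair (A, B) is completely controllable.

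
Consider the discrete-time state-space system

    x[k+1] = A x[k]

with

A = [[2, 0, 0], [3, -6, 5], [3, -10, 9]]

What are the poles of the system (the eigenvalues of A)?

det(zI - A) = z^3 - (tr A)z^2 + (M11 + M22 + M33)z - det A, where Mii is the 2×2 principal minor of A obtained by deleting row i and column i.
tr A = 2 + (-6) + 9 = 5; M11 = (-6)·9 - 5·(-10) = -54 - (-50) = -4; M22 = 2·9 - 0·3 = 18 - 0 = 18; M33 = 2·(-6) - 0·3 = -12 - 0 = -12; sum of minors = 2.
det A = 2·((-6)·9 - 5·(-10)) - 0·(3·9 - 5·3) + 0·(3·(-10) - (-6)·3) = 2·(-4) - 0·12 + 0·(-12) = -8.
So p(z) = det(zI - A) = z^3 - 5z^2 + 2z + 8.
Rational-root test: any integer root divides 8. Testing small divisors, z = -1 works: p(-1) = -1 + (-5) + (-2) + 8 = 0, so (z + 1) is a factor.
Dividing, p(z) = (z + 1)(z^2 - 6z + 8).
Factor z^2 - 6z + 8: two numbers with sum 6 and product 8 are 4 and 2, so z^2 - 6z + 8 = (z - 4)(z - 2).
Hence p(z) = (z - 4) (z - 2) (z + 1), with roots -1, 2, 4.

-1, 2, 4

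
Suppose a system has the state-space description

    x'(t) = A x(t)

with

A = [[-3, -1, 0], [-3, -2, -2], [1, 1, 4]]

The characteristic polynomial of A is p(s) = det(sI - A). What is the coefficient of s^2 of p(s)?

1

Expand det(sI - A) for the 3×3 matrix.
p(s) = s^3 + s^2 - 15s - 8.
(Check: constant term = det(-A) = (-1)^3 det A = -8; coefficient of s^2 = -tr A = 1.)
The coefficient of s^2 is 1.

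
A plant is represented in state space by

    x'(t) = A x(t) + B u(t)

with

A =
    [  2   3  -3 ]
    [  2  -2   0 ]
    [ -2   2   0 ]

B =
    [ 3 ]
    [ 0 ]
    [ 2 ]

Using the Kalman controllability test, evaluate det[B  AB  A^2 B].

AB = [[0], [6], [-6]]
A^2B = [[36], [-12], [12]]
Controllability matrix C = [B  AB  A^2B] = [[3, 0, 36], [0, 6, -12], [2, -6, 12]]
Expanding along the first row, det(C) = 3·(6·12 - (-12)·(-6)) - 0·(0·12 - (-12)·2) + 36·(0·(-6) - 6·2) = 3·0 - 0·24 + 36·(-12) = -432
Since det(C) ≠ 0, rank(C) = 3 and the system is completely controllable.

-432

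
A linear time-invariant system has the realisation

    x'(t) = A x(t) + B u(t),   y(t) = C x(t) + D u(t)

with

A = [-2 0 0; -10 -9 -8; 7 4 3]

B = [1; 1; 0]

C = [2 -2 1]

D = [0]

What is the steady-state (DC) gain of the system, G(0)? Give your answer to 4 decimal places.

10.5000

G(0) = C(-A)^{-1}B + D = -C A^{-1} B + D.
det A = -10, so A^{-1} = (1/-10)·adj(A) = [[-1/2, 0, 0], [13/5, 3/5, 8/5], [-23/10, -4/5, -9/5]]
A^{-1} B = [-1/2, 16/5, -31/10]^T
C A^{-1} B = -21/2
G(0) = D - C A^{-1} B = 0 - (-21/2) = 21/2 ≈ 10.5000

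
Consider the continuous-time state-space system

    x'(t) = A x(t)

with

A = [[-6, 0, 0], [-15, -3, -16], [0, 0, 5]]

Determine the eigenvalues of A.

-6, -3, 5

det(sI - A) = s^3 - (tr A)s^2 + (M11 + M22 + M33)s - det A, where Mii is the 2×2 principal minor of A obtained by deleting row i and column i.
tr A = (-6) + (-3) + 5 = -4; M11 = (-3)·5 - (-16)·0 = -15 - 0 = -15; M22 = (-6)·5 - 0·0 = -30 - 0 = -30; M33 = (-6)·(-3) - 0·(-15) = 18 - 0 = 18; sum of minors = -27.
det A = (-6)·((-3)·5 - (-16)·0) - 0·((-15)·5 - (-16)·0) + 0·((-15)·0 - (-3)·0) = (-6)·(-15) - 0·(-75) + 0·0 = 90.
So p(s) = det(sI - A) = s^3 + 4s^2 - 27s - 90.
Rational-root test: any integer root divides -90. Testing small divisors, s = -3 works: p(-3) = -27 + 36 + 81 + (-90) = 0, so (s + 3) is a factor.
Dividing, p(s) = (s + 3)(s^2 + s - 30).
Factor s^2 + s - 30: two numbers with sum -1 and product -30 are 5 and -6, so s^2 + s - 30 = (s - 5)(s + 6).
Hence p(s) = (s - 5) (s + 3) (s + 6), with roots -6, -3, 5.
At least one eigenvalue has non-negative real part, so the system is not asymptotically stable.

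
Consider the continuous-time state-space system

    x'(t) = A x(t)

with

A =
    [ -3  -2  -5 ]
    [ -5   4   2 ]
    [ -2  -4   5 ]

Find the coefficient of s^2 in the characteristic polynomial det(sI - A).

Expand det(sI - A) for the 3×3 matrix.
p(s) = s^3 - 6s^2 - 19s + 266.
(Check: constant term = det(-A) = (-1)^3 det A = 266; coefficient of s^2 = -tr A = -6.)
The coefficient of s^2 is -6.

-6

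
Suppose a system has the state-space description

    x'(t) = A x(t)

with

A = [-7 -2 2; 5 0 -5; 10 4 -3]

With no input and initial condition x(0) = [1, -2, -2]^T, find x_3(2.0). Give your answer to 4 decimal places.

-0.0025

det(sI - A) = s^3 - (tr A)s^2 + (M11 + M22 + M33)s - det A, where Mii is the 2×2 principal minor of A obtained by deleting row i and column i.
tr A = (-7) + 0 + (-3) = -10; M11 = 0·(-3) - (-5)·4 = 0 - (-20) = 20; M22 = (-7)·(-3) - 2·10 = 21 - 20 = 1; M33 = (-7)·0 - (-2)·5 = 0 - (-10) = 10; sum of minors = 31.
det A = (-7)·(0·(-3) - (-5)·4) - (-2)·(5·(-3) - (-5)·10) + 2·(5·4 - 0·10) = (-7)·20 - (-2)·35 + 2·20 = -30.
So p(s) = det(sI - A) = s^3 + 10s^2 + 31s + 30.
Rational-root test: any integer root divides 30. Testing small divisors, s = -2 works: p(-2) = -8 + 40 + (-62) + 30 = 0, so (s + 2) is a factor.
Dividing, p(s) = (s + 2)(s^2 + 8s + 15).
Factor s^2 + 8s + 15: two numbers with sum -8 and product 15 are -3 and -5, so s^2 + 8s + 15 = (s + 3)(s + 5).
Hence p(s) = (s + 2) (s + 3) (s + 5), with roots -5, -3, -2.
The eigenvalues -5, -3, -2 are distinct and real, so A is diagonalisable and x(t) = e^{At} x(0) = V diag(e^{λ_i t}) V^{-1} x(0), where the columns of V are the eigenvectors.
λ = -5: A - (-5)I = [[-2, -2, 2], [5, 5, -5], [10, 4, 2]]. v must be orthogonal to every row; (row 1) × (row 3) = [-12, 24, 12], so take v_1 = [-1, 2, 1]^T.
λ = -3: A - (-3)I = [[-4, -2, 2], [5, 3, -5], [10, 4, 0]]. v must be orthogonal to every row; (row 1) × (row 2) = [4, -10, -2], so take v_2 = [-2, 5, 1]^T.
λ = -2: A - (-2)I = [[-5, -2, 2], [5, 2, -5], [10, 4, -1]]. v must be orthogonal to every row; (row 1) × (row 2) = [6, -15, 0], so take v_3 = [2, -5, 0]^T.
V = [v_1 v_2 v_3] = [[-1, -2, 2], [2, 5, -5], [1, 1, 0]] has det V = -1, so V^{-1} = adj(V)/det V = [[-5, -2, 0], [5, 2, 1], [3, 1, 1]].
Modal coordinates z(0) = V^{-1} x(0): (-5)·1 + (-2)·(-2) + 0·(-2) = -1; 5·1 + 2·(-2) + 1·(-2) = -1; 3·1 + 1·(-2) + 1·(-2) = -1; so z(0) = [-1, -1, -1]^T.
x_3(t) = Σ_i (v_i)_3 · z_i(0) · e^{λ_i t} (row 3 of V times the modal terms).
x_3(2.0) = 1·(-1)·e^{-5·2.0} + 1·(-1)·e^{-3·2.0} + 0·(-1)·e^{-2·2.0} = (-1)·0.000045 + (-1)·0.002479 + 0·0.018316 = -0.0025.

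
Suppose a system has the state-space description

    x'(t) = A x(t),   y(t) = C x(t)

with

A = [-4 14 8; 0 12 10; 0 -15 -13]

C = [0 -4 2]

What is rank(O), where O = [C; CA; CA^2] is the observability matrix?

CA = [[0, -78, -66]]
CA^2 = [[0, 54, 78]]
Observability matrix O = [C; CA; CA^2] = [[0, -4, 2], [0, -78, -66], [0, 54, 78]]
Column 1 of O is identically zero, so rank(O) ≤ 2.
The 2×2 minor from rows 1, 2, columns 2, 3 is (-4)·(-66) - 2·(-78) = 264 - (-156) = 420 ≠ 0, so rank(O) = 2.
rank(O) = 2 < n = 3, so the pair (A, C) is not completely observable.

2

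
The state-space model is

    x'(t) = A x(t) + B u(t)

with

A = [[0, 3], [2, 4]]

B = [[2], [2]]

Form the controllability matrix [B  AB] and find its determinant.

12

AB = [[6], [12]]
Controllability matrix C = [B  AB] = [[2, 6], [2, 12]]
det(C) = 2·12 - 6·2 = 24 - 12 = 12
Since det(C) ≠ 0, rank(C) = 2 and the system is completely controllable.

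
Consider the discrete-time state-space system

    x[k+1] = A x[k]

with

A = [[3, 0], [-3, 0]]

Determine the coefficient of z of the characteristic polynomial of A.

-3

For a 2×2 matrix, det(zI - A) = z^2 - (tr A)z + det A.
tr A = 3, det A = 0.
So p(z) = z^2 - 3z.
The coefficient of z is -3.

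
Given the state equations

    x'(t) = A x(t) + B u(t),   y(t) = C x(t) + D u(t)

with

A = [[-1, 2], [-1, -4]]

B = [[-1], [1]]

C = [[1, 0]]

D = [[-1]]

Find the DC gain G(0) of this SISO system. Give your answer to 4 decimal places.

G(0) = C(-A)^{-1}B + D = -C A^{-1} B + D.
det A = 6, so A^{-1} = (1/6)·adj(A) = [[-2/3, -1/3], [1/6, -1/6]]
A^{-1} B = [1/3, -1/3]^T
C A^{-1} B = 1/3
G(0) = D - C A^{-1} B = -1 - (1/3) = -4/3 ≈ -1.3333

-1.3333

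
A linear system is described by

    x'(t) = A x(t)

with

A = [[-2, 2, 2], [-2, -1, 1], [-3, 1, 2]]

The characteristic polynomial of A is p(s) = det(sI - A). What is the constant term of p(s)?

Expand det(sI - A) for the 3×3 matrix.
p(s) = s^3 + s^2 + 5s + 2.
(Check: constant term = det(-A) = (-1)^3 det A = 2; coefficient of s^2 = -tr A = 1.)
The constant term is 2.

2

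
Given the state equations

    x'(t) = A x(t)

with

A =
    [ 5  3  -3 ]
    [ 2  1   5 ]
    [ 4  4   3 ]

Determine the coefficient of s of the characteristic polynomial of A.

9

Expand det(sI - A) for the 3×3 matrix.
p(s) = s^3 - 9s^2 + 9s + 55.
(Check: constant term = det(-A) = (-1)^3 det A = 55; coefficient of s^2 = -tr A = -9.)
The coefficient of s is 9.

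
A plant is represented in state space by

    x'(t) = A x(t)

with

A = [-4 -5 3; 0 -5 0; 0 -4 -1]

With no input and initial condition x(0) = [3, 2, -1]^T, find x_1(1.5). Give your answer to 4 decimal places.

det(sI - A) = s^3 - (tr A)s^2 + (M11 + M22 + M33)s - det A, where Mii is the 2×2 principal minor of A obtained by deleting row i and column i.
tr A = (-4) + (-5) + (-1) = -10; M11 = (-5)·(-1) - 0·(-4) = 5 - 0 = 5; M22 = (-4)·(-1) - 3·0 = 4 - 0 = 4; M33 = (-4)·(-5) - (-5)·0 = 20 - 0 = 20; sum of minors = 29.
det A = (-4)·((-5)·(-1) - 0·(-4)) - (-5)·(0·(-1) - 0·0) + 3·(0·(-4) - (-5)·0) = (-4)·5 - (-5)·0 + 3·0 = -20.
So p(s) = det(sI - A) = s^3 + 10s^2 + 29s + 20.
Rational-root test: any integer root divides 20. Testing small divisors, s = -1 works: p(-1) = -1 + 10 + (-29) + 20 = 0, so (s + 1) is a factor.
Dividing, p(s) = (s + 1)(s^2 + 9s + 20).
Factor s^2 + 9s + 20: two numbers with sum -9 and product 20 are -4 and -5, so s^2 + 9s + 20 = (s + 4)(s + 5).
Hence p(s) = (s + 1) (s + 4) (s + 5), with roots -5, -4, -1.
The eigenvalues -5, -4, -1 are distinct and real, so A is diagonalisable and x(t) = e^{At} x(0) = V diag(e^{λ_i t}) V^{-1} x(0), where the columns of V are the eigenvectors.
λ = -5: A - (-5)I = [[1, -5, 3], [0, 0, 0], [0, -4, 4]]. v must be orthogonal to every row; (row 1) × (row 3) = [-8, -4, -4], so take v_1 = [2, 1, 1]^T.
λ = -4: A - (-4)I = [[0, -5, 3], [0, -1, 0], [0, -4, 3]]. v must be orthogonal to every row; (row 1) × (row 2) = [3, 0, 0], so take v_2 = [1, 0, 0]^T.
λ = -1: A - (-1)I = [[-3, -5, 3], [0, -4, 0], [0, -4, 0]]. v must be orthogonal to every row; (row 1) × (row 2) = [12, 0, 12], so take v_3 = [1, 0, 1]^T.
V = [v_1 v_2 v_3] = [[2, 1, 1], [1, 0, 0], [1, 0, 1]] has det V = -1, so V^{-1} = adj(V)/det V = [[0, 1, 0], [1, -1, -1], [0, -1, 1]].
Modal coordinates z(0) = V^{-1} x(0): 0·3 + 1·2 + 0·(-1) = 2; 1·3 + (-1)·2 + (-1)·(-1) = 2; 0·3 + (-1)·2 + 1·(-1) = -3; so z(0) = [2, 2, -3]^T.
x_1(t) = Σ_i (v_i)_1 · z_i(0) · e^{λ_i t} (row 1 of V times the modal terms).
x_1(1.5) = 2·2·e^{-5·1.5} + 1·2·e^{-4·1.5} + 1·(-3)·e^{-1·1.5} = 4·0.000553 + 2·0.002479 + (-3)·0.223130 = -0.6622.

-0.6622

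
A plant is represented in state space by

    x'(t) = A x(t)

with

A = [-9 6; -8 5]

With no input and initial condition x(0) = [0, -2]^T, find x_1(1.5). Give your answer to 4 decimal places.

-1.2721

det(sI - A) = s^2 - (tr A)s + det A, with tr A = (-9) + 5 = -4 and det A = (-9)·5 - 6·(-8) = -45 - (-48) = 3.
So p(s) = det(sI - A) = s^2 + 4s + 3.
Factor s^2 + 4s + 3: two numbers with sum -4 and product 3 are -1 and -3, so s^2 + 4s + 3 = (s + 1)(s + 3).
Hence p(s) = (s + 1) (s + 3), with roots -3, -1.
The eigenvalues -3, -1 are distinct and real, so A is diagonalisable and x(t) = e^{At} x(0) = V diag(e^{λ_i t}) V^{-1} x(0), where the columns of V are the eigenvectors.
λ = -3: A - (-3)I = [[-6, 6], [-8, 8]]. Row 1 gives (-6)·v1 + 6·v2 = 0, so take v_1 = [1, 1]^T.
λ = -1: A - (-1)I = [[-8, 6], [-8, 6]]. Row 1 gives (-8)·v1 + 6·v2 = 0, so take v_2 = [-3, -4]^T.
V = [v_1 v_2] = [[1, -3], [1, -4]] has det V = -1, so V^{-1} = adj(V)/det V = [[4, -3], [1, -1]].
Modal coordinates z(0) = V^{-1} x(0): 4·0 + (-3)·(-2) = 6; 1·0 + (-1)·(-2) = 2; so z(0) = [6, 2]^T.
x_1(t) = Σ_i (v_i)_1 · z_i(0) · e^{λ_i t} (row 1 of V times the modal terms).
x_1(1.5) = 1·6·e^{-3·1.5} + (-3)·2·e^{-1·1.5} = 6·0.011109 + (-6)·0.223130 = -1.2721.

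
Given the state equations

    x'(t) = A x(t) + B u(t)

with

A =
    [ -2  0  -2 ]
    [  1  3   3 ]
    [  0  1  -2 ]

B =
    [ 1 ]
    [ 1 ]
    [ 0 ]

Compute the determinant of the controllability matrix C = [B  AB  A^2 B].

1

AB = [[-2], [4], [1]]
A^2B = [[2], [13], [2]]
Controllability matrix C = [B  AB  A^2B] = [[1, -2, 2], [1, 4, 13], [0, 1, 2]]
Expanding along the first row, det(C) = 1·(4·2 - 13·1) - (-2)·(1·2 - 13·0) + 2·(1·1 - 4·0) = 1·(-5) - (-2)·2 + 2·1 = 1
Since det(C) ≠ 0, rank(C) = 3 and the system is completely controllable.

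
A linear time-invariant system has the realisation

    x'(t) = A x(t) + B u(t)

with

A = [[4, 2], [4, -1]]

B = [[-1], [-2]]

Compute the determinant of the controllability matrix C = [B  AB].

AB = [[-8], [-2]]
Controllability matrix C = [B  AB] = [[-1, -8], [-2, -2]]
det(C) = (-1)·(-2) - (-8)·(-2) = 2 - 16 = -14
Since det(C) ≠ 0, rank(C) = 2 and the system is completely controllable.

-14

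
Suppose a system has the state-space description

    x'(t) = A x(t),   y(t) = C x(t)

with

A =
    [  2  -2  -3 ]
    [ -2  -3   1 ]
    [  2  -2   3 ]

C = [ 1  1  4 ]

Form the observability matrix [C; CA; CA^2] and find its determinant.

4057

CA = [[8, -13, 10]]
CA^2 = [[62, 3, -7]]
Observability matrix O = [C; CA; CA^2] = [[1, 1, 4], [8, -13, 10], [62, 3, -7]]
Expanding along the first row, det(O) = 1·((-13)·(-7) - 10·3) - 1·(8·(-7) - 10·62) + 4·(8·3 - (-13)·62) = 1·61 - 1·(-676) + 4·830 = 4057
Since det(O) ≠ 0, rank(O) = 3 and the system is completely observable.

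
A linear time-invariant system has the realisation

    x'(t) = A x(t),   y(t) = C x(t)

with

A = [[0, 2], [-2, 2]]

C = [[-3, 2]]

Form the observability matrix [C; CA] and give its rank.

2

CA = [[-4, -2]]
Observability matrix O = [C; CA] = [[-3, 2], [-4, -2]]
det(O) = (-3)·(-2) - 2·(-4) = 6 - (-8) = 14 ≠ 0, so rank(O) = 2.
rank(O) = 2 = n, so the pair (A, C) is completely observable.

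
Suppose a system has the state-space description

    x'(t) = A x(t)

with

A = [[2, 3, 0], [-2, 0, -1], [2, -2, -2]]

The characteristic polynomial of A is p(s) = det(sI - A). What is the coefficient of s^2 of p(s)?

0

Expand det(sI - A) for the 3×3 matrix.
p(s) = s^3 + 22.
(Check: constant term = det(-A) = (-1)^3 det A = 22; coefficient of s^2 = -tr A = 0.)
The coefficient of s^2 is 0.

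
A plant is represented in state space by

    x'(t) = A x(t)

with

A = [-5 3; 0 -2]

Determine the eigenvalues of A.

-5, -2

det(sI - A) = s^2 - (tr A)s + det A, with tr A = (-5) + (-2) = -7 and det A = (-5)·(-2) - 3·0 = 10 - 0 = 10.
So p(s) = det(sI - A) = s^2 + 7s + 10.
Factor s^2 + 7s + 10: two numbers with sum -7 and product 10 are -2 and -5, so s^2 + 7s + 10 = (s + 2)(s + 5).
Hence p(s) = (s + 2) (s + 5), with roots -5, -2.
All eigenvalues have negative real part, so the system is asymptotically stable.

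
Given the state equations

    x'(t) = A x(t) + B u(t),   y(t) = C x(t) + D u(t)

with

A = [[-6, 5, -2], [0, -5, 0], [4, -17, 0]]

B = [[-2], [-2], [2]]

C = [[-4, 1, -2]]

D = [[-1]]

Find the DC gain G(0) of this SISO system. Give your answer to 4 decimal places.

-1.8000

G(0) = C(-A)^{-1}B + D = -C A^{-1} B + D.
det A = -40, so A^{-1} = (1/-40)·adj(A) = [[0, -17/20, 1/4], [0, -1/5, 0], [-1/2, 41/20, -3/4]]
A^{-1} B = [11/5, 2/5, -23/5]^T
C A^{-1} B = 4/5
G(0) = D - C A^{-1} B = -1 - (4/5) = -9/5 ≈ -1.8000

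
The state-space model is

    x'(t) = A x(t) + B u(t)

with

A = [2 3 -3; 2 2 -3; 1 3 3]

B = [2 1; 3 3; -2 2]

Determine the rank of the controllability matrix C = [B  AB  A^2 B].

AB = [[19, 5], [16, 2], [5, 16]]
A^2B = [[71, -32], [55, -34], [82, 59]]
Controllability matrix C = [B  AB  A^2B] = [[2, 1, 19, 5, 71, -32], [3, 3, 16, 2, 55, -34], [-2, 2, 5, 16, 82, 59]]
Take the 3×3 submatrix of C formed by columns 1, 2, 3: [[2, 1, 19], [3, 3, 16], [-2, 2, 5]]. Its determinant is 2·(3·5 - 16·2) - 1·(3·5 - 16·(-2)) + 19·(3·2 - 3·(-2)) = 2·(-17) - 1·47 + 19·12 = 147 ≠ 0.
So rank(C) ≥ 3; since C has 3 rows, rank(C) = 3.
rank(C) = 3 = n, so the pair (A, B) is completely controllable.

3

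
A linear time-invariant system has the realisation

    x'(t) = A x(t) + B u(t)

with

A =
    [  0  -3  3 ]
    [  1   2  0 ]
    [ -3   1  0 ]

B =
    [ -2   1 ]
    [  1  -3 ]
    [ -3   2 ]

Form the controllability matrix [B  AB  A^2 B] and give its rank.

3

AB = [[-12, 15], [0, -5], [7, -6]]
A^2B = [[21, -3], [-12, 5], [36, -50]]
Controllability matrix C = [B  AB  A^2B] = [[-2, 1, -12, 15, 21, -3], [1, -3, 0, -5, -12, 5], [-3, 2, 7, -6, 36, -50]]
Take the 3×3 submatrix of C formed by columns 1, 2, 3: [[-2, 1, -12], [1, -3, 0], [-3, 2, 7]]. Its determinant is (-2)·((-3)·7 - 0·2) - 1·(1·7 - 0·(-3)) + (-12)·(1·2 - (-3)·(-3)) = (-2)·(-21) - 1·7 + (-12)·(-7) = 119 ≠ 0.
So rank(C) ≥ 3; since C has 3 rows, rank(C) = 3.
rank(C) = 3 = n, so the pair (A, B) is completely controllable.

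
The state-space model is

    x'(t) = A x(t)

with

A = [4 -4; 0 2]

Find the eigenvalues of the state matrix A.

det(sI - A) = s^2 - (tr A)s + det A, with tr A = 4 + 2 = 6 and det A = 4·2 - (-4)·0 = 8 - 0 = 8.
So p(s) = det(sI - A) = s^2 - 6s + 8.
Factor s^2 - 6s + 8: two numbers with sum 6 and product 8 are 4 and 2, so s^2 - 6s + 8 = (s - 4)(s - 2).
Hence p(s) = (s - 4) (s - 2), with roots 2, 4.
At least one eigenvalue has non-negative real part, so the system is not asymptotically stable.

2, 4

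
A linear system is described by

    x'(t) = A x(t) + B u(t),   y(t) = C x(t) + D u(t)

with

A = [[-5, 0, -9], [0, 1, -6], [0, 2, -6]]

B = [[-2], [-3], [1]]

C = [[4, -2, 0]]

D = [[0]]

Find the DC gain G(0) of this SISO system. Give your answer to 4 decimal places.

14.8000

G(0) = C(-A)^{-1}B + D = -C A^{-1} B + D.
det A = -30, so A^{-1} = (1/-30)·adj(A) = [[-1/5, 3/5, -3/10], [0, -1, 1], [0, -1/3, 1/6]]
A^{-1} B = [-17/10, 4, 7/6]^T
C A^{-1} B = -74/5
G(0) = D - C A^{-1} B = 0 - (-74/5) = 74/5 ≈ 14.8000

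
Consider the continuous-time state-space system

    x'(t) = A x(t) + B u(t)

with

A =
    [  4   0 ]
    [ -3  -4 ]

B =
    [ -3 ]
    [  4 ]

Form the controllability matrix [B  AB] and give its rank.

2

AB = [[-12], [-7]]
Controllability matrix C = [B  AB] = [[-3, -12], [4, -7]]
det(C) = (-3)·(-7) - (-12)·4 = 21 - (-48) = 69 ≠ 0, so rank(C) = 2.
rank(C) = 2 = n, so the pair (A, B) is completely controllable.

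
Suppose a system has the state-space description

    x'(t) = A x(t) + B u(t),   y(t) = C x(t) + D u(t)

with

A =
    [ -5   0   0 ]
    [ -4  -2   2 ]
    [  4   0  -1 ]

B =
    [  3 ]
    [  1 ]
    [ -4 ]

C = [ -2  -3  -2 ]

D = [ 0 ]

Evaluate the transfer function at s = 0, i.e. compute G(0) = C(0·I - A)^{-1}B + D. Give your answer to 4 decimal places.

G(0) = C(-A)^{-1}B + D = -C A^{-1} B + D.
det A = -10, so A^{-1} = (1/-10)·adj(A) = [[-1/5, 0, 0], [-2/5, -1/2, -1], [-4/5, 0, -1]]
A^{-1} B = [-3/5, 23/10, 8/5]^T
C A^{-1} B = -89/10
G(0) = D - C A^{-1} B = 0 - (-89/10) = 89/10 ≈ 8.9000

8.9000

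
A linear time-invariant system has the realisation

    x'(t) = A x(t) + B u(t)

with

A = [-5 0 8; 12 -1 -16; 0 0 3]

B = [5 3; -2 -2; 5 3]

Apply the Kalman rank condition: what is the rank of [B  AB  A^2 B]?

2

AB = [[15, 9], [-18, -10], [15, 9]]
A^2B = [[45, 27], [-42, -26], [45, 27]]
Controllability matrix C = [B  AB  A^2B] = [[5, 3, 15, 9, 45, 27], [-2, -2, -18, -10, -42, -26], [5, 3, 15, 9, 45, 27]]
The rows r1, r2, r3 of C are linearly dependent: -r1 + r3 = 0 (check each entry), so rank(C) ≤ 2.
The 2×2 minor from rows 1, 2, columns 1, 2 is 5·(-2) - 3·(-2) = -10 - (-6) = -4 ≠ 0, so rank(C) = 2.
rank(C) = 2 < n = 3, so the pair (A, B) is not completely controllable.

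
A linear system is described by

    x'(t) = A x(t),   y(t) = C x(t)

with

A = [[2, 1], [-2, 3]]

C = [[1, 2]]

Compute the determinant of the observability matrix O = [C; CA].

CA = [[-2, 7]]
Observability matrix O = [C; CA] = [[1, 2], [-2, 7]]
det(O) = 1·7 - 2·(-2) = 7 - (-4) = 11
Since det(O) ≠ 0, rank(O) = 2 and the system is completely observable.

11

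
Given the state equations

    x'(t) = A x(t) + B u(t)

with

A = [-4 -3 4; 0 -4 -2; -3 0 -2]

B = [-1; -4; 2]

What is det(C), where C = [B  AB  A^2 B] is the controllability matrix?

-5322

AB = [[24], [12], [-1]]
A^2B = [[-136], [-46], [-70]]
Controllability matrix C = [B  AB  A^2B] = [[-1, 24, -136], [-4, 12, -46], [2, -1, -70]]
Expanding along the first row, det(C) = (-1)·(12·(-70) - (-46)·(-1)) - 24·((-4)·(-70) - (-46)·2) + (-136)·((-4)·(-1) - 12·2) = (-1)·(-886) - 24·372 + (-136)·(-20) = -5322
Since det(C) ≠ 0, rank(C) = 3 and the system is completely controllable.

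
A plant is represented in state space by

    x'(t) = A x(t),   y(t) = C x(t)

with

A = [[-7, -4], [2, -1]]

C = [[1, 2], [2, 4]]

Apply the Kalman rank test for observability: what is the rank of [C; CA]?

1

CA = [[-3, -6], [-6, -12]]
Observability matrix O = [C; CA] = [[1, 2], [2, 4], [-3, -6], [-6, -12]]
Every row of O is a scalar multiple of row 1 = [1, 2] (multipliers 1, 2, -3, -6), so the rows span a one-dimensional space.
O ≠ 0, hence rank(O) = 1.
rank(O) = 1 < n = 2, so the pair (A, C) is not completely observable.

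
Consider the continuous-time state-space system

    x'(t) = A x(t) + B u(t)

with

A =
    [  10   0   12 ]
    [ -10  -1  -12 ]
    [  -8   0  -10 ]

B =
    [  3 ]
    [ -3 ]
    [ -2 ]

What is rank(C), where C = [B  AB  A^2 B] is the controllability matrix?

AB = [[6], [-3], [-4]]
A^2B = [[12], [-9], [-8]]
Controllability matrix C = [B  AB  A^2B] = [[3, 6, 12], [-3, -3, -9], [-2, -4, -8]]
The rows r1, r2, r3 of C are linearly dependent: 2·r1 + 3·r3 = 0 (check each entry), so rank(C) ≤ 2.
The 2×2 minor from rows 1, 2, columns 1, 2 is 3·(-3) - 6·(-3) = -9 - (-18) = 9 ≠ 0, so rank(C) = 2.
rank(C) = 2 < n = 3, so the pair (A, B) is not completely controllable.

2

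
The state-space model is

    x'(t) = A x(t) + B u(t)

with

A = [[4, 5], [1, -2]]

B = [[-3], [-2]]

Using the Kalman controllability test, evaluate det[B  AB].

AB = [[-22], [1]]
Controllability matrix C = [B  AB] = [[-3, -22], [-2, 1]]
det(C) = (-3)·1 - (-22)·(-2) = -3 - 44 = -47
Since det(C) ≠ 0, rank(C) = 2 and the system is completely controllable.

-47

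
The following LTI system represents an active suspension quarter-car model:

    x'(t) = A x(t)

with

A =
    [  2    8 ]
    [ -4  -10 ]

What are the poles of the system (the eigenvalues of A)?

det(sI - A) = s^2 - (tr A)s + det A, with tr A = 2 + (-10) = -8 and det A = 2·(-10) - 8·(-4) = -20 - (-32) = 12.
So p(s) = det(sI - A) = s^2 + 8s + 12.
Factor s^2 + 8s + 12: two numbers with sum -8 and product 12 are -2 and -6, so s^2 + 8s + 12 = (s + 2)(s + 6).
Hence p(s) = (s + 2) (s + 6), with roots -6, -2.
All eigenvalues have negative real part, so the system is asymptotically stable.

-6, -2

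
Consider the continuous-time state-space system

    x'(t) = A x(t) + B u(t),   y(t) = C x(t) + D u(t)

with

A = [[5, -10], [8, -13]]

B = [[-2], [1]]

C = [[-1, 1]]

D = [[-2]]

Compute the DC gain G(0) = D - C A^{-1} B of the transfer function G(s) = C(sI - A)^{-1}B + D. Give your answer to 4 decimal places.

-1.0000

G(0) = C(-A)^{-1}B + D = -C A^{-1} B + D.
det A = 15, so A^{-1} = (1/15)·adj(A) = [[-13/15, 2/3], [-8/15, 1/3]]
A^{-1} B = [12/5, 7/5]^T
C A^{-1} B = -1
G(0) = D - C A^{-1} B = -2 - (-1) = -1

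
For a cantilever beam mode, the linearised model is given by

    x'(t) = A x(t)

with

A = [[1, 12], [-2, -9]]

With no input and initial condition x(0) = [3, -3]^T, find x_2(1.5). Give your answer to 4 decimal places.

det(sI - A) = s^2 - (tr A)s + det A, with tr A = 1 + (-9) = -8 and det A = 1·(-9) - 12·(-2) = -9 - (-24) = 15.
So p(s) = det(sI - A) = s^2 + 8s + 15.
Factor s^2 + 8s + 15: two numbers with sum -8 and product 15 are -3 and -5, so s^2 + 8s + 15 = (s + 3)(s + 5).
Hence p(s) = (s + 3) (s + 5), with roots -5, -3.
The eigenvalues -5, -3 are distinct and real, so A is diagonalisable and x(t) = e^{At} x(0) = V diag(e^{λ_i t}) V^{-1} x(0), where the columns of V are the eigenvectors.
λ = -5: A - (-5)I = [[6, 12], [-2, -4]]. Row 1 gives 6·v1 + 12·v2 = 0, so take v_1 = [-2, 1]^T.
λ = -3: A - (-3)I = [[4, 12], [-2, -6]]. Row 1 gives 4·v1 + 12·v2 = 0, so take v_2 = [3, -1]^T.
V = [v_1 v_2] = [[-2, 3], [1, -1]] has det V = -1, so V^{-1} = adj(V)/det V = [[1, 3], [1, 2]].
Modal coordinates z(0) = V^{-1} x(0): 1·3 + 3·(-3) = -6; 1·3 + 2·(-3) = -3; so z(0) = [-6, -3]^T.
x_2(t) = Σ_i (v_i)_2 · z_i(0) · e^{λ_i t} (row 2 of V times the modal terms).
x_2(1.5) = 1·(-6)·e^{-5·1.5} + (-1)·(-3)·e^{-3·1.5} = (-6)·0.000553 + 3·0.011109 = 0.0300.

0.0300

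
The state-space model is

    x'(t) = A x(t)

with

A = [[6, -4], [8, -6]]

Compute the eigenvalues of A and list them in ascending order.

det(sI - A) = s^2 - (tr A)s + det A, with tr A = 6 + (-6) = 0 and det A = 6·(-6) - (-4)·8 = -36 - (-32) = -4.
So p(s) = det(sI - A) = s^2 - 4.
Factor s^2 - 4: two numbers with sum 0 and product -4 are 2 and -2, so s^2 - 4 = (s - 2)(s + 2).
Hence p(s) = (s - 2) (s + 2), with roots -2, 2.
At least one eigenvalue has non-negative real part, so the system is not asymptotically stable.

-2, 2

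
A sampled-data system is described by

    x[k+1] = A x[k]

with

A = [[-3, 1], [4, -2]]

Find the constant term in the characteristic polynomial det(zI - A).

For a 2×2 matrix, det(zI - A) = z^2 - (tr A)z + det A.
tr A = -5, det A = 2.
So p(z) = z^2 + 5z + 2.
The constant term is 2.

2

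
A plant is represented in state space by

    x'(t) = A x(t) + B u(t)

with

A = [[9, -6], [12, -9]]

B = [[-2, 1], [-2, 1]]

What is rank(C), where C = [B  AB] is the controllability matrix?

1

AB = [[-6, 3], [-6, 3]]
Controllability matrix C = [B  AB] = [[-2, 1, -6, 3], [-2, 1, -6, 3]]
Every column of C is a scalar multiple of column 1 = [-2, -2] (multipliers 1, -1/2, 3, -3/2), so the columns span a one-dimensional space.
C ≠ 0, hence rank(C) = 1.
rank(C) = 1 < n = 2, so the pair (A, B) is not completely controllable.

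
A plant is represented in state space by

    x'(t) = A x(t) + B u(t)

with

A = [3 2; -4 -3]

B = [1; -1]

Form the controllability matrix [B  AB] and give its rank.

AB = [[1], [-1]]
Controllability matrix C = [B  AB] = [[1, 1], [-1, -1]]
Every column of C is a scalar multiple of column 1 = [1, -1] (multipliers 1, 1), so the columns span a one-dimensional space.
C ≠ 0, hence rank(C) = 1.
rank(C) = 1 < n = 2, so the pair (A, B) is not completely controllable.

1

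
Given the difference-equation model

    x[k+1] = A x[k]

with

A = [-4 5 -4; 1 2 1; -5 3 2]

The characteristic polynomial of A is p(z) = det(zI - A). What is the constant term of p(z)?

Expand det(zI - A) for the 3×3 matrix.
p(z) = z^3 - 40z + 91.
(Check: constant term = det(-A) = (-1)^3 det A = 91; coefficient of z^2 = -tr A = 0.)
The constant term is 91.

91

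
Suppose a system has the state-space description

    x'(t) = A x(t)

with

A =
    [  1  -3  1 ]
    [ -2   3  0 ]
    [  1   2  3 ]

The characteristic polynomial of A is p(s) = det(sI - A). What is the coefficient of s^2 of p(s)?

-7

Expand det(sI - A) for the 3×3 matrix.
p(s) = s^3 - 7s^2 + 8s + 16.
(Check: constant term = det(-A) = (-1)^3 det A = 16; coefficient of s^2 = -tr A = -7.)
The coefficient of s^2 is -7.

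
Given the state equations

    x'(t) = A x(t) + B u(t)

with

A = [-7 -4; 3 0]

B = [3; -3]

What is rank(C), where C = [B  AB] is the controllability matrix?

AB = [[-9], [9]]
Controllability matrix C = [B  AB] = [[3, -9], [-3, 9]]
Every column of C is a scalar multiple of column 1 = [3, -3] (multipliers 1, -3), so the columns span a one-dimensional space.
C ≠ 0, hence rank(C) = 1.
rank(C) = 1 < n = 2, so the pair (A, B) is not completely controllable.

1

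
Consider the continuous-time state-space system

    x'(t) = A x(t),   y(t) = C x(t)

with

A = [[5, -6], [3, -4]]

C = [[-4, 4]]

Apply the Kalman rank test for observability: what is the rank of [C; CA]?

1

CA = [[-8, 8]]
Observability matrix O = [C; CA] = [[-4, 4], [-8, 8]]
Every row of O is a scalar multiple of row 1 = [-4, 4] (multipliers 1, 2), so the rows span a one-dimensional space.
O ≠ 0, hence rank(O) = 1.
rank(O) = 1 < n = 2, so the pair (A, C) is not completely observable.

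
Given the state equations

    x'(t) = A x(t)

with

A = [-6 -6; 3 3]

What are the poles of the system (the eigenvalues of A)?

-3, 0

det(sI - A) = s^2 - (tr A)s + det A, with tr A = (-6) + 3 = -3 and det A = (-6)·3 - (-6)·3 = -18 - (-18) = 0.
So p(s) = det(sI - A) = s^2 + 3s.
Factor s^2 + 3s: two numbers with sum -3 and product 0 are 0 and -3, so s^2 + 3s = s(s + 3).
Hence p(s) = s (s + 3), with roots -3, 0.
At least one eigenvalue has non-negative real part, so the system is not asymptotically stable.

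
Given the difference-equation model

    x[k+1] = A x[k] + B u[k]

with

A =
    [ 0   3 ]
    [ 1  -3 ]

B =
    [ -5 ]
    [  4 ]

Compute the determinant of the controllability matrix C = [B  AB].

AB = [[12], [-17]]
Controllability matrix C = [B  AB] = [[-5, 12], [4, -17]]
det(C) = (-5)·(-17) - 12·4 = 85 - 48 = 37
Since det(C) ≠ 0, rank(C) = 2 and the system is completely controllable.

37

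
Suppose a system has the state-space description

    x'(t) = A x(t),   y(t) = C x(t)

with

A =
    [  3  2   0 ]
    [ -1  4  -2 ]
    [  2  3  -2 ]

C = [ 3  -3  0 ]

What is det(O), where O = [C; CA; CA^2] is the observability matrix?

CA = [[12, -6, 6]]
CA^2 = [[54, 18, 0]]
Observability matrix O = [C; CA; CA^2] = [[3, -3, 0], [12, -6, 6], [54, 18, 0]]
Expanding along the first row, det(O) = 3·((-6)·0 - 6·18) - (-3)·(12·0 - 6·54) + 0·(12·18 - (-6)·54) = 3·(-108) - (-3)·(-324) + 0·540 = -1296
Since det(O) ≠ 0, rank(O) = 3 and the system is completely observable.

-1296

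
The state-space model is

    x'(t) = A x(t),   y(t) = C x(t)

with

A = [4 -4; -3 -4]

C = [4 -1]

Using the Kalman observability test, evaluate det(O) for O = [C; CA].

-29

CA = [[19, -12]]
Observability matrix O = [C; CA] = [[4, -1], [19, -12]]
det(O) = 4·(-12) - (-1)·19 = -48 - (-19) = -29
Since det(O) ≠ 0, rank(O) = 2 and the system is completely observable.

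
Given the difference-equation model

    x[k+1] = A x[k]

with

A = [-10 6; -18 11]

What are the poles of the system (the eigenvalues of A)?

-1, 2

det(zI - A) = z^2 - (tr A)z + det A, with tr A = (-10) + 11 = 1 and det A = (-10)·11 - 6·(-18) = -110 - (-108) = -2.
So p(z) = det(zI - A) = z^2 - z - 2.
Factor z^2 - z - 2: two numbers with sum 1 and product -2 are 2 and -1, so z^2 - z - 2 = (z - 2)(z + 1).
Hence p(z) = (z - 2) (z + 1), with roots -1, 2.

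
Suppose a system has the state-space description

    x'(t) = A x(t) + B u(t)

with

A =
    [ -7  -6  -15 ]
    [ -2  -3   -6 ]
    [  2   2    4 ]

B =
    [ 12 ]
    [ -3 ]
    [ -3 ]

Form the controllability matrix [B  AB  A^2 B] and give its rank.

2

AB = [[-21], [3], [6]]
A^2B = [[39], [-3], [-12]]
Controllability matrix C = [B  AB  A^2B] = [[12, -21, 39], [-3, 3, -3], [-3, 6, -12]]
The rows r1, r2, r3 of C are linearly dependent: r1 + r2 + 3·r3 = 0 (check each entry), so rank(C) ≤ 2.
The 2×2 minor from rows 1, 2, columns 1, 2 is 12·3 - (-21)·(-3) = 36 - 63 = -27 ≠ 0, so rank(C) = 2.
rank(C) = 2 < n = 3, so the pair (A, B) is not completely controllable.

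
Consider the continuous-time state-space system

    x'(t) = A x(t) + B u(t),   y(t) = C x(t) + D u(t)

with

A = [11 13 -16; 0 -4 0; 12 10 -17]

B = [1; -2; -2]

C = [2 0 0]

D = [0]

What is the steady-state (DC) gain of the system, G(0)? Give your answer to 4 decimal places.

G(0) = C(-A)^{-1}B + D = -C A^{-1} B + D.
det A = -20, so A^{-1} = (1/-20)·adj(A) = [[-17/5, -61/20, 16/5], [0, -1/4, 0], [-12/5, -23/10, 11/5]]
A^{-1} B = [-37/10, 1/2, -11/5]^T
C A^{-1} B = -37/5
G(0) = D - C A^{-1} B = 0 - (-37/5) = 37/5 ≈ 7.4000

7.4000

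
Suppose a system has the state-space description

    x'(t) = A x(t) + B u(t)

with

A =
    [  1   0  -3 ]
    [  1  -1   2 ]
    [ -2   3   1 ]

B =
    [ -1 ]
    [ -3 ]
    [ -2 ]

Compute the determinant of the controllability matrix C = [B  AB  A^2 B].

AB = [[5], [-2], [-9]]
A^2B = [[32], [-11], [-25]]
Controllability matrix C = [B  AB  A^2B] = [[-1, 5, 32], [-3, -2, -11], [-2, -9, -25]]
Expanding along the first row, det(C) = (-1)·((-2)·(-25) - (-11)·(-9)) - 5·((-3)·(-25) - (-11)·(-2)) + 32·((-3)·(-9) - (-2)·(-2)) = (-1)·(-49) - 5·53 + 32·23 = 520
Since det(C) ≠ 0, rank(C) = 3 and the system is completely controllable.

520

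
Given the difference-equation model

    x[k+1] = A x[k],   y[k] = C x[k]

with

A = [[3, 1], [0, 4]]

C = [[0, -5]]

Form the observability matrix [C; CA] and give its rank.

1

CA = [[0, -20]]
Observability matrix O = [C; CA] = [[0, -5], [0, -20]]
Every row of O is a scalar multiple of row 1 = [0, -5] (multipliers 1, 4), so the rows span a one-dimensional space.
O ≠ 0, hence rank(O) = 1.
rank(O) = 1 < n = 2, so the pair (A, C) is not completely observable.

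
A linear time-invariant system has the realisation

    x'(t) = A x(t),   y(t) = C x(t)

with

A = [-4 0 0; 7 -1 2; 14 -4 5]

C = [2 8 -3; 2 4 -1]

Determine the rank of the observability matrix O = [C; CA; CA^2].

CA = [[6, 4, 1], [6, 0, 3]]
CA^2 = [[18, -8, 13], [18, -12, 15]]
Observability matrix O = [C; CA; CA^2] = [[2, 8, -3], [2, 4, -1], [6, 4, 1], [6, 0, 3], [18, -8, 13], [18, -12, 15]]
The columns c1, c2, c3 of O are linearly dependent: -c1 + c2 + 2·c3 = 0 (check each entry), so rank(O) ≤ 2.
The 2×2 minor from rows 1, 2, columns 1, 2 is 2·4 - 8·2 = 8 - 16 = -8 ≠ 0, so rank(O) = 2.
rank(O) = 2 < n = 3, so the pair (A, C) is not completely observable.

2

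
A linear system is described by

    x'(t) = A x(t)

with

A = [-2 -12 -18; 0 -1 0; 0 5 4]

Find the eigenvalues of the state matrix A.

det(sI - A) = s^3 - (tr A)s^2 + (M11 + M22 + M33)s - det A, where Mii is the 2×2 principal minor of A obtained by deleting row i and column i.
tr A = (-2) + (-1) + 4 = 1; M11 = (-1)·4 - 0·5 = -4 - 0 = -4; M22 = (-2)·4 - (-18)·0 = -8 - 0 = -8; M33 = (-2)·(-1) - (-12)·0 = 2 - 0 = 2; sum of minors = -10.
det A = (-2)·((-1)·4 - 0·5) - (-12)·(0·4 - 0·0) + (-18)·(0·5 - (-1)·0) = (-2)·(-4) - (-12)·0 + (-18)·0 = 8.
So p(s) = det(sI - A) = s^3 - s^2 - 10s - 8.
Rational-root test: any integer root divides -8. Testing small divisors, s = -1 works: p(-1) = -1 + (-1) + 10 + (-8) = 0, so (s + 1) is a factor.
Dividing, p(s) = (s + 1)(s^2 - 2s - 8).
Factor s^2 - 2s - 8: two numbers with sum 2 and product -8 are 4 and -2, so s^2 - 2s - 8 = (s - 4)(s + 2).
Hence p(s) = (s - 4) (s + 1) (s + 2), with roots -2, -1, 4.
At least one eigenvalue has non-negative real part, so the system is not asymptotically stable.

-2, -1, 4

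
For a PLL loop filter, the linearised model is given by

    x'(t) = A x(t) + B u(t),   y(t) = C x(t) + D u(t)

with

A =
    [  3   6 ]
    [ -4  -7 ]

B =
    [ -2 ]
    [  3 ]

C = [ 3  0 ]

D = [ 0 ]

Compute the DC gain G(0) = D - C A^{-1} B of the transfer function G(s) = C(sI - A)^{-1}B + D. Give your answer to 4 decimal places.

4.0000

G(0) = C(-A)^{-1}B + D = -C A^{-1} B + D.
det A = 3, so A^{-1} = (1/3)·adj(A) = [[-7/3, -2], [4/3, 1]]
A^{-1} B = [-4/3, 1/3]^T
C A^{-1} B = -4
G(0) = D - C A^{-1} B = 0 - (-4) = 4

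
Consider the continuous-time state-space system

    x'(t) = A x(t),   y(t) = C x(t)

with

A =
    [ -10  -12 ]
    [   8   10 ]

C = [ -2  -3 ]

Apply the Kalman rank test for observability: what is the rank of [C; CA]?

1

CA = [[-4, -6]]
Observability matrix O = [C; CA] = [[-2, -3], [-4, -6]]
Every row of O is a scalar multiple of row 1 = [-2, -3] (multipliers 1, 2), so the rows span a one-dimensional space.
O ≠ 0, hence rank(O) = 1.
rank(O) = 1 < n = 2, so the pair (A, C) is not completely observable.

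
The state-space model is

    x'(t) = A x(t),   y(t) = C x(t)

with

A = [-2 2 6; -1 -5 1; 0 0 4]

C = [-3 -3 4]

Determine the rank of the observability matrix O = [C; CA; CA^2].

2

CA = [[9, 9, -5]]
CA^2 = [[-27, -27, 43]]
Observability matrix O = [C; CA; CA^2] = [[-3, -3, 4], [9, 9, -5], [-27, -27, 43]]
The columns c1, c2, c3 of O are linearly dependent: -c1 + c2 = 0 (check each entry), so rank(O) ≤ 2.
The 2×2 minor from rows 1, 2, columns 1, 3 is (-3)·(-5) - 4·9 = 15 - 36 = -21 ≠ 0, so rank(O) = 2.
rank(O) = 2 < n = 3, so the pair (A, C) is not completely observable.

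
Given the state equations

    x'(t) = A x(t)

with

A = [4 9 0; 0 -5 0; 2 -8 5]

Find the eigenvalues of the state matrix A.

-5, 4, 5

det(sI - A) = s^3 - (tr A)s^2 + (M11 + M22 + M33)s - det A, where Mii is the 2×2 principal minor of A obtained by deleting row i and column i.
tr A = 4 + (-5) + 5 = 4; M11 = (-5)·5 - 0·(-8) = -25 - 0 = -25; M22 = 4·5 - 0·2 = 20 - 0 = 20; M33 = 4·(-5) - 9·0 = -20 - 0 = -20; sum of minors = -25.
det A = 4·((-5)·5 - 0·(-8)) - 9·(0·5 - 0·2) + 0·(0·(-8) - (-5)·2) = 4·(-25) - 9·0 + 0·10 = -100.
So p(s) = det(sI - A) = s^3 - 4s^2 - 25s + 100.
Rational-root test: any integer root divides 100. Testing small divisors, s = 4 works: p(4) = 64 + (-64) + (-100) + 100 = 0, so (s - 4) is a factor.
Dividing, p(s) = (s - 4)(s^2 - 25).
Factor s^2 - 25: two numbers with sum 0 and product -25 are 5 and -5, so s^2 - 25 = (s - 5)(s + 5).
Hence p(s) = (s - 5) (s - 4) (s + 5), with roots -5, 4, 5.
At least one eigenvalue has non-negative real part, so the system is not asymptotically stable.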